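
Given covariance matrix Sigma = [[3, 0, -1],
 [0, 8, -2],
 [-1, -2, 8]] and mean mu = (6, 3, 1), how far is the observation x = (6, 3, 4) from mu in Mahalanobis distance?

Step 1 — centre the observation: (x - mu) = (0, 0, 3).

Step 2 — invert Sigma (cofactor / det for 3×3, or solve directly):
  Sigma^{-1} = [[0.3488, 0.0116, 0.0465],
 [0.0116, 0.1337, 0.0349],
 [0.0465, 0.0349, 0.1395]].

Step 3 — form the quadratic (x - mu)^T · Sigma^{-1} · (x - mu):
  Sigma^{-1} · (x - mu) = (0.1395, 0.1047, 0.4186).
  (x - mu)^T · [Sigma^{-1} · (x - mu)] = (0)·(0.1395) + (0)·(0.1047) + (3)·(0.4186) = 1.2558.

Step 4 — take square root: d = √(1.2558) ≈ 1.1206.

d(x, mu) = √(1.2558) ≈ 1.1206


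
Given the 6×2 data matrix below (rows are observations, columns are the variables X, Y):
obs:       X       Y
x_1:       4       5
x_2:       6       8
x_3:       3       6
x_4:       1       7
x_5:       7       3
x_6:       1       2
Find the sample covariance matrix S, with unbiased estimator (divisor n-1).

Step 1 — column means:
  mean(X) = (4 + 6 + 3 + 1 + 7 + 1) / 6 = 22/6 = 3.6667
  mean(Y) = (5 + 8 + 6 + 7 + 3 + 2) / 6 = 31/6 = 5.1667

Step 2 — sample covariance S[i,j] = (1/(n-1)) · Σ_k (x_{k,i} - mean_i) · (x_{k,j} - mean_j), with n-1 = 5.
  S[X,X] = ((0.3333)·(0.3333) + (2.3333)·(2.3333) + (-0.6667)·(-0.6667) + (-2.6667)·(-2.6667) + (3.3333)·(3.3333) + (-2.6667)·(-2.6667)) / 5 = 31.3333/5 = 6.2667
  S[X,Y] = ((0.3333)·(-0.1667) + (2.3333)·(2.8333) + (-0.6667)·(0.8333) + (-2.6667)·(1.8333) + (3.3333)·(-2.1667) + (-2.6667)·(-3.1667)) / 5 = 2.3333/5 = 0.4667
  S[Y,Y] = ((-0.1667)·(-0.1667) + (2.8333)·(2.8333) + (0.8333)·(0.8333) + (1.8333)·(1.8333) + (-2.1667)·(-2.1667) + (-3.1667)·(-3.1667)) / 5 = 26.8333/5 = 5.3667

S is symmetric (S[j,i] = S[i,j]). Assembling:

S = [[6.2667, 0.4667],
 [0.4667, 5.3667]]


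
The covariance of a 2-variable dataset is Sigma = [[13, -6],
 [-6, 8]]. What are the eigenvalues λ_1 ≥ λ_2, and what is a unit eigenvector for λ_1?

Step 1 — characteristic polynomial of 2×2 Sigma:
  det(Sigma - λI) = λ² - trace · λ + det = 0.
  trace = 13 + 8 = 21, det = 13·8 - (-6)² = 68.
Step 2 — discriminant:
  Δ = trace² - 4·det = 441 - 272 = 169.
Step 3 — eigenvalues:
  λ = (trace ± √Δ)/2 = (21 ± 13)/2,
  λ_1 = 17,  λ_2 = 4.

Step 4 — unit eigenvector for λ_1: solve (Sigma - λ_1 I)v = 0. First row:
  (13 - 17)·v_x + (-6)·v_y = 0, i.e. (-4)·v_x + (-6)·v_y = 0,
  so v ∝ (b, λ_1 - a) = (-6, 4); multiply by -1 so the first entry is positive: u = (6, -4).
  ||u|| = √((6)² + (-4)²) = √(52) ≈ 7.2111,
  v_1 = u/||u|| ≈ (0.8321, -0.5547) (||v_1|| = 1).

λ_1 = 17,  λ_2 = 4;  v_1 ≈ (0.8321, -0.5547)


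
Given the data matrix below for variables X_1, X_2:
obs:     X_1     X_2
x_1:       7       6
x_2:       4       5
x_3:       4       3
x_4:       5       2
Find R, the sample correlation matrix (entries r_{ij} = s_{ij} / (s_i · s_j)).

Step 1 — column means:
  mean(X_1) = (7 + 4 + 4 + 5) / 4 = 20/4 = 5
  mean(X_2) = (6 + 5 + 3 + 2) / 4 = 16/4 = 4

Step 2 — sample variances and covariances s[i,j] = (1/(n-1)) · Σ_k (x_{k,i} - mean_i) · (x_{k,j} - mean_j), with n-1 = 3:
  s[X_1,X_1] = ((2)·(2) + (-1)·(-1) + (-1)·(-1) + (0)·(0)) / 3 = 6/3 = 2
  s[X_1,X_2] = ((2)·(2) + (-1)·(1) + (-1)·(-1) + (0)·(-2)) / 3 = 4/3 = 1.3333
  s[X_2,X_2] = ((2)·(2) + (1)·(1) + (-1)·(-1) + (-2)·(-2)) / 3 = 10/3 = 3.3333
  Sample standard deviations s_i = √(s[i,i]):
  s(X_1) = √(2) = 1.4142
  s(X_2) = √(3.3333) = 1.8257

Step 3 — r_{ij} = s_{ij} / (s_i · s_j):
  r[X_1,X_1] = 1 (diagonal).
  r[X_1,X_2] = 1.3333 / (1.4142 · 1.8257) = 1.3333 / 2.582 = 0.5164
  r[X_2,X_2] = 1 (diagonal).

R is symmetric with unit diagonal. Assembling:

R = [[1, 0.5164],
 [0.5164, 1]]


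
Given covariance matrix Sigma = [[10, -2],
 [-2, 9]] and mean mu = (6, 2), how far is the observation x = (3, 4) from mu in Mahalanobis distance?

Step 1 — centre the observation: (x - mu) = (-3, 2).

Step 2 — invert Sigma. det(Sigma) = 10·9 - (-2)² = 86.
  Sigma^{-1} = (1/det) · [[d, -b], [-b, a]] = [[0.1047, 0.0233],
 [0.0233, 0.1163]].

Step 3 — form the quadratic (x - mu)^T · Sigma^{-1} · (x - mu):
  Sigma^{-1} · (x - mu) = (-0.2674, 0.1628).
  (x - mu)^T · [Sigma^{-1} · (x - mu)] = (-3)·(-0.2674) + (2)·(0.1628) = 1.1279.

Step 4 — take square root: d = √(1.1279) ≈ 1.062.

d(x, mu) = √(1.1279) ≈ 1.062


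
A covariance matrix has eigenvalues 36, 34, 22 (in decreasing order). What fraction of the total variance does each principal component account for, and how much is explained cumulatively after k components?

Step 1 — total variance = trace(Sigma) = Σ λ_i = 36 + 34 + 22 = 92.

Step 2 — fraction explained by component i = λ_i / Σ λ:
  PC1: 36/92 = 0.3913
  PC2: 34/92 = 0.3696
  PC3: 22/92 = 0.2391

Step 3 — cumulative fraction after k components = (λ_1 + ... + λ_k) / Σ λ:
  k = 1: 36/92 = 0.3913
  k = 2: (36 + 34)/92 = 70/92 = 0.7609
  k = 3: (36 + 34 + 22)/92 = 92/92 = 1

Summary (fraction, with percent):

explained: PC1 0.3913 (39.13%), PC2 0.3696 (36.96%), PC3 0.2391 (23.91%);  cumulative: 0.3913, 0.7609, 1


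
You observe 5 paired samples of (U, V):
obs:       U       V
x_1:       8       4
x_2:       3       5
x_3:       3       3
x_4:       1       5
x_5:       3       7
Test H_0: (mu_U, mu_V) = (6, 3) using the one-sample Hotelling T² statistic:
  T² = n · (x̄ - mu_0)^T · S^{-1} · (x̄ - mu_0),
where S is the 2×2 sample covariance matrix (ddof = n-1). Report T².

Step 1 — sample mean vector:
  mean(U) = (8 + 3 + 3 + 1 + 3) / 5 = 18/5 = 3.6
  mean(V) = (4 + 5 + 3 + 5 + 7) / 5 = 24/5 = 4.8
  x̄ = (3.6, 4.8),  deviation x̄ - mu_0 = (3.6, 4.8) - (6, 3) = (-2.4, 1.8).

Step 2 — sample covariance matrix, S[i,j] = (1/(n-1)) · Σ_k (x_{k,i} - mean_i) · (x_{k,j} - mean_j), divisor n-1 = 4:
  S[U,U] = ((4.4)·(4.4) + (-0.6)·(-0.6) + (-0.6)·(-0.6) + (-2.6)·(-2.6) + (-0.6)·(-0.6)) / 4 = 27.2/4 = 6.8
  S[U,V] = ((4.4)·(-0.8) + (-0.6)·(0.2) + (-0.6)·(-1.8) + (-2.6)·(0.2) + (-0.6)·(2.2)) / 4 = -4.4/4 = -1.1
  S[V,V] = ((-0.8)·(-0.8) + (0.2)·(0.2) + (-1.8)·(-1.8) + (0.2)·(0.2) + (2.2)·(2.2)) / 4 = 8.8/4 = 2.2
  S = [[6.8, -1.1],
 [-1.1, 2.2]].

Step 3 — invert S. det(S) = 6.8·2.2 - (-1.1)² = 13.75.
  S^{-1} = (1/det) · [[d, -b], [-b, a]] = [[0.16, 0.08],
 [0.08, 0.4945]].

Step 4 — quadratic form (x̄ - mu_0)^T · S^{-1} · (x̄ - mu_0):
  S^{-1} · (x̄ - mu_0) = (-0.24, 0.6982),
  (x̄ - mu_0)^T · [...] = (-2.4)·(-0.24) + (1.8)·(0.6982) = 1.8327.

Step 5 — scale by n: T² = 5 · 1.8327 = 9.1636.

T² ≈ 9.1636


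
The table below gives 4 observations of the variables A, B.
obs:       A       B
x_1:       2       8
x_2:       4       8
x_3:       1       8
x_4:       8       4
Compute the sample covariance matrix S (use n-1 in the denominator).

Step 1 — column means:
  mean(A) = (2 + 4 + 1 + 8) / 4 = 15/4 = 3.75
  mean(B) = (8 + 8 + 8 + 4) / 4 = 28/4 = 7

Step 2 — sample covariance S[i,j] = (1/(n-1)) · Σ_k (x_{k,i} - mean_i) · (x_{k,j} - mean_j), with n-1 = 3.
  S[A,A] = ((-1.75)·(-1.75) + (0.25)·(0.25) + (-2.75)·(-2.75) + (4.25)·(4.25)) / 3 = 28.75/3 = 9.5833
  S[A,B] = ((-1.75)·(1) + (0.25)·(1) + (-2.75)·(1) + (4.25)·(-3)) / 3 = -17/3 = -5.6667
  S[B,B] = ((1)·(1) + (1)·(1) + (1)·(1) + (-3)·(-3)) / 3 = 12/3 = 4

S is symmetric (S[j,i] = S[i,j]). Assembling:

S = [[9.5833, -5.6667],
 [-5.6667, 4]]


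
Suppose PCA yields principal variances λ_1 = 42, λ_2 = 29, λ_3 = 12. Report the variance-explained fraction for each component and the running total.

Step 1 — total variance = trace(Sigma) = Σ λ_i = 42 + 29 + 12 = 83.

Step 2 — fraction explained by component i = λ_i / Σ λ:
  PC1: 42/83 = 0.506
  PC2: 29/83 = 0.3494
  PC3: 12/83 = 0.1446

Step 3 — cumulative fraction after k components = (λ_1 + ... + λ_k) / Σ λ:
  k = 1: 42/83 = 0.506
  k = 2: (42 + 29)/83 = 71/83 = 0.8554
  k = 3: (42 + 29 + 12)/83 = 83/83 = 1

Summary (fraction, with percent):

explained: PC1 0.506 (50.6%), PC2 0.3494 (34.94%), PC3 0.1446 (14.46%);  cumulative: 0.506, 0.8554, 1


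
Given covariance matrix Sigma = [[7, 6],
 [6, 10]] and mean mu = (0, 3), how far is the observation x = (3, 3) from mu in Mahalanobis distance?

Step 1 — centre the observation: (x - mu) = (3, 0).

Step 2 — invert Sigma. det(Sigma) = 7·10 - (6)² = 34.
  Sigma^{-1} = (1/det) · [[d, -b], [-b, a]] = [[0.2941, -0.1765],
 [-0.1765, 0.2059]].

Step 3 — form the quadratic (x - mu)^T · Sigma^{-1} · (x - mu):
  Sigma^{-1} · (x - mu) = (0.8824, -0.5294).
  (x - mu)^T · [Sigma^{-1} · (x - mu)] = (3)·(0.8824) + (0)·(-0.5294) = 2.6471.

Step 4 — take square root: d = √(2.6471) ≈ 1.627.

d(x, mu) = √(2.6471) ≈ 1.627


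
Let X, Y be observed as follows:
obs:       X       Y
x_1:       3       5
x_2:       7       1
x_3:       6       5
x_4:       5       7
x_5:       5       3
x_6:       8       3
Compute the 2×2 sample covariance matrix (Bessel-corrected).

Step 1 — column means:
  mean(X) = (3 + 7 + 6 + 5 + 5 + 8) / 6 = 34/6 = 5.6667
  mean(Y) = (5 + 1 + 5 + 7 + 3 + 3) / 6 = 24/6 = 4

Step 2 — sample covariance S[i,j] = (1/(n-1)) · Σ_k (x_{k,i} - mean_i) · (x_{k,j} - mean_j), with n-1 = 5.
  S[X,X] = ((-2.6667)·(-2.6667) + (1.3333)·(1.3333) + (0.3333)·(0.3333) + (-0.6667)·(-0.6667) + (-0.6667)·(-0.6667) + (2.3333)·(2.3333)) / 5 = 15.3333/5 = 3.0667
  S[X,Y] = ((-2.6667)·(1) + (1.3333)·(-3) + (0.3333)·(1) + (-0.6667)·(3) + (-0.6667)·(-1) + (2.3333)·(-1)) / 5 = -10/5 = -2
  S[Y,Y] = ((1)·(1) + (-3)·(-3) + (1)·(1) + (3)·(3) + (-1)·(-1) + (-1)·(-1)) / 5 = 22/5 = 4.4

S is symmetric (S[j,i] = S[i,j]). Assembling:

S = [[3.0667, -2],
 [-2, 4.4]]


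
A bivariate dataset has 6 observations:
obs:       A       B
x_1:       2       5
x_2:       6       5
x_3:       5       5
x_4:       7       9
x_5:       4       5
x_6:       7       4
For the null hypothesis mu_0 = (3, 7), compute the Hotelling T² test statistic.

Step 1 — sample mean vector:
  mean(A) = (2 + 6 + 5 + 7 + 4 + 7) / 6 = 31/6 = 5.1667
  mean(B) = (5 + 5 + 5 + 9 + 5 + 4) / 6 = 33/6 = 5.5
  x̄ = (5.1667, 5.5),  deviation x̄ - mu_0 = (5.1667, 5.5) - (3, 7) = (2.1667, -1.5).

Step 2 — sample covariance matrix, S[i,j] = (1/(n-1)) · Σ_k (x_{k,i} - mean_i) · (x_{k,j} - mean_j), divisor n-1 = 5:
  S[A,A] = ((-3.1667)·(-3.1667) + (0.8333)·(0.8333) + (-0.1667)·(-0.1667) + (1.8333)·(1.8333) + (-1.1667)·(-1.1667) + (1.8333)·(1.8333)) / 5 = 18.8333/5 = 3.7667
  S[A,B] = ((-3.1667)·(-0.5) + (0.8333)·(-0.5) + (-0.1667)·(-0.5) + (1.8333)·(3.5) + (-1.1667)·(-0.5) + (1.8333)·(-1.5)) / 5 = 5.5/5 = 1.1
  S[B,B] = ((-0.5)·(-0.5) + (-0.5)·(-0.5) + (-0.5)·(-0.5) + (3.5)·(3.5) + (-0.5)·(-0.5) + (-1.5)·(-1.5)) / 5 = 15.5/5 = 3.1
  S = [[3.7667, 1.1],
 [1.1, 3.1]].

Step 3 — invert S. det(S) = 3.7667·3.1 - (1.1)² = 10.4667.
  S^{-1} = (1/det) · [[d, -b], [-b, a]] = [[0.2962, -0.1051],
 [-0.1051, 0.3599]].

Step 4 — quadratic form (x̄ - mu_0)^T · S^{-1} · (x̄ - mu_0):
  S^{-1} · (x̄ - mu_0) = (0.7994, -0.7675),
  (x̄ - mu_0)^T · [...] = (2.1667)·(0.7994) + (-1.5)·(-0.7675) = 2.8832.

Step 5 — scale by n: T² = 6 · 2.8832 = 17.2994.

T² ≈ 17.2994


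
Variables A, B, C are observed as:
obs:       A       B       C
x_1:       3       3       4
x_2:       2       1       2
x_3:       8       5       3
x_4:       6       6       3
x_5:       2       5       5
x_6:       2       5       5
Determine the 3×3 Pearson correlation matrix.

Step 1 — column means:
  mean(A) = (3 + 2 + 8 + 6 + 2 + 2) / 6 = 23/6 = 3.8333
  mean(B) = (3 + 1 + 5 + 6 + 5 + 5) / 6 = 25/6 = 4.1667
  mean(C) = (4 + 2 + 3 + 3 + 5 + 5) / 6 = 22/6 = 3.6667

Step 2 — sample variances and covariances s[i,j] = (1/(n-1)) · Σ_k (x_{k,i} - mean_i) · (x_{k,j} - mean_j), with n-1 = 5:
  s[A,A] = ((-0.8333)·(-0.8333) + (-1.8333)·(-1.8333) + (4.1667)·(4.1667) + (2.1667)·(2.1667) + (-1.8333)·(-1.8333) + (-1.8333)·(-1.8333)) / 5 = 32.8333/5 = 6.5667
  s[A,B] = ((-0.8333)·(-1.1667) + (-1.8333)·(-3.1667) + (4.1667)·(0.8333) + (2.1667)·(1.8333) + (-1.8333)·(0.8333) + (-1.8333)·(0.8333)) / 5 = 11.1667/5 = 2.2333
  s[A,C] = ((-0.8333)·(0.3333) + (-1.8333)·(-1.6667) + (4.1667)·(-0.6667) + (2.1667)·(-0.6667) + (-1.8333)·(1.3333) + (-1.8333)·(1.3333)) / 5 = -6.3333/5 = -1.2667
  s[B,B] = ((-1.1667)·(-1.1667) + (-3.1667)·(-3.1667) + (0.8333)·(0.8333) + (1.8333)·(1.8333) + (0.8333)·(0.8333) + (0.8333)·(0.8333)) / 5 = 16.8333/5 = 3.3667
  s[B,C] = ((-1.1667)·(0.3333) + (-3.1667)·(-1.6667) + (0.8333)·(-0.6667) + (1.8333)·(-0.6667) + (0.8333)·(1.3333) + (0.8333)·(1.3333)) / 5 = 5.3333/5 = 1.0667
  s[C,C] = ((0.3333)·(0.3333) + (-1.6667)·(-1.6667) + (-0.6667)·(-0.6667) + (-0.6667)·(-0.6667) + (1.3333)·(1.3333) + (1.3333)·(1.3333)) / 5 = 7.3333/5 = 1.4667
  Sample standard deviations s_i = √(s[i,i]):
  s(A) = √(6.5667) = 2.5626
  s(B) = √(3.3667) = 1.8348
  s(C) = √(1.4667) = 1.2111

Step 3 — r_{ij} = s_{ij} / (s_i · s_j):
  r[A,A] = 1 (diagonal).
  r[A,B] = 2.2333 / (2.5626 · 1.8348) = 2.2333 / 4.7019 = 0.475
  r[A,C] = -1.2667 / (2.5626 · 1.2111) = -1.2667 / 3.1034 = -0.4082
  r[B,B] = 1 (diagonal).
  r[B,C] = 1.0667 / (1.8348 · 1.2111) = 1.0667 / 2.2221 = 0.48
  r[C,C] = 1 (diagonal).

R is symmetric with unit diagonal. Assembling:

R = [[1, 0.475, -0.4082],
 [0.475, 1, 0.48],
 [-0.4082, 0.48, 1]]


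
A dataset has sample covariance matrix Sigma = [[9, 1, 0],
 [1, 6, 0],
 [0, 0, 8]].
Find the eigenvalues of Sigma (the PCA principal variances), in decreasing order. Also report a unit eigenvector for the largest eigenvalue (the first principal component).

Step 1 — characteristic polynomial p(λ) = det(λI - Sigma) = λ³ - tr·λ² + c_1·λ - det, where tr = trace, c_1 = sum of the principal 2×2 minors, det = det(Sigma):
  tr = 9 + 6 + 8 = 23,
  c_1 = (9·6 - (1)²) + (9·8 - (0)²) + (6·8 - (0)²) = 53 + 72 + 48 = 173,
  det = 9·(6·8 - (0)²) - (1)·((1)·8 - (0)·(0)) + (0)·((1)·(0) - 6·(0)) = 9·(48) - (1)·(8) + (0)·(0) = 424.
  So p(λ) = λ³ - 23λ² + 173λ - 424.
Step 2 — look for an integer root (rational root theorem: any rational root is an integer divisor of 424). Testing λ = 8:
  p(8) = 512 - 1472 + 1384 - 424 = 0  ✓
  Dividing out (λ - 8): p(λ) = (λ - 8)(λ² - 15λ + 53).
Step 3 — remaining eigenvalues from the quadratic λ² - 15λ + 53 = 0:
  Δ = 15² - 4·53 = 225 - 212 = 13,  λ = (15 ± √13)/2 = (15 ± 3.6056)/2 ≈ 9.3028 or 5.6972.
  Sorted: λ_1 = 9.3028,  λ_2 = 8,  λ_3 = 5.6972  (check: sum = 23 = tr ✓).

Step 4 — unit eigenvector for λ_1 ≈ 9.3028: v spans the null space of (Sigma - λ_1 I), whose rows are
  r_1 = (-0.3028, 1, 0),  r_2 = (1, -3.3028, 0),  r_3 = (0, 0, -1.3028).
  v is orthogonal to every row, so take v ∝ r_1 × r_3 = ((1)·(-1.3028) - (0)·(0), (0)·(0) - (-0.3028)·(-1.3028), (-0.3028)·(0) - (1)·(0)) ≈ (-1.3028, -0.3944, 0).
  Rescale (multiply by -1 so the first nonzero entry is positive): u = (1.3028, 0.3944, 0).
  ||u|| = √((1.3028)² + (0.3944)² + (0)²) = √(1.8528) ≈ 1.3612,  v_1 = u/||u|| ≈ (0.9571, 0.2898, 0) (||v_1|| = 1).

λ_1 = 9.3028,  λ_2 = 8,  λ_3 = 5.6972;  v_1 ≈ (0.9571, 0.2898, 0)


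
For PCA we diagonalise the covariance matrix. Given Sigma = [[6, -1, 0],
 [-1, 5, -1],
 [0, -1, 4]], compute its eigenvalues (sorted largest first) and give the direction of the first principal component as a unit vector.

Step 1 — characteristic polynomial p(λ) = det(λI - Sigma) = λ³ - tr·λ² + c_1·λ - det, where tr = trace, c_1 = sum of the principal 2×2 minors, det = det(Sigma):
  tr = 6 + 5 + 4 = 15,
  c_1 = (6·5 - (-1)²) + (6·4 - (0)²) + (5·4 - (-1)²) = 29 + 24 + 19 = 72,
  det = 6·(5·4 - (-1)²) - (-1)·((-1)·4 - (-1)·(0)) + (0)·((-1)·(-1) - 5·(0)) = 6·(19) - (-1)·(-4) + (0)·(1) = 110.
  So p(λ) = λ³ - 15λ² + 72λ - 110.
Step 2 — look for an integer root (rational root theorem: any rational root is an integer divisor of 110). Testing λ = 5:
  p(5) = 125 - 375 + 360 - 110 = 0  ✓
  Dividing out (λ - 5): p(λ) = (λ - 5)(λ² - 10λ + 22).
Step 3 — remaining eigenvalues from the quadratic λ² - 10λ + 22 = 0:
  Δ = 10² - 4·22 = 100 - 88 = 12,  λ = (10 ± √12)/2 = (10 ± 3.4641)/2 ≈ 6.7321 or 3.2679.
  Sorted: λ_1 = 6.7321,  λ_2 = 5,  λ_3 = 3.2679  (check: sum = 15 = tr ✓).

Step 4 — unit eigenvector for λ_1 ≈ 6.7321: v spans the null space of (Sigma - λ_1 I), whose rows are
  r_1 = (-0.7321, -1, 0),  r_2 = (-1, -1.7321, -1),  r_3 = (0, -1, -2.7321).
  v is orthogonal to every row, so take v ∝ r_1 × r_2 = ((-1)·(-1) - (0)·(-1.7321), (0)·(-1) - (-0.7321)·(-1), (-0.7321)·(-1.7321) - (-1)·(-1)) ≈ (1, -0.7321, 0.2679).
  Let u = (1, -0.7321, 0.2679).
  ||u|| = √((1)² + (-0.7321)² + (0.2679)²) = √(1.6077) ≈ 1.2679,  v_1 = u/||u|| ≈ (0.7887, -0.5774, 0.2113) (||v_1|| = 1).

λ_1 = 6.7321,  λ_2 = 5,  λ_3 = 3.2679;  v_1 ≈ (0.7887, -0.5774, 0.2113)


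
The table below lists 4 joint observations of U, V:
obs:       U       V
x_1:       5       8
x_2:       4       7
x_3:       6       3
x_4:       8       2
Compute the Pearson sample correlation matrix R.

Step 1 — column means:
  mean(U) = (5 + 4 + 6 + 8) / 4 = 23/4 = 5.75
  mean(V) = (8 + 7 + 3 + 2) / 4 = 20/4 = 5

Step 2 — sample variances and covariances s[i,j] = (1/(n-1)) · Σ_k (x_{k,i} - mean_i) · (x_{k,j} - mean_j), with n-1 = 3:
  s[U,U] = ((-0.75)·(-0.75) + (-1.75)·(-1.75) + (0.25)·(0.25) + (2.25)·(2.25)) / 3 = 8.75/3 = 2.9167
  s[U,V] = ((-0.75)·(3) + (-1.75)·(2) + (0.25)·(-2) + (2.25)·(-3)) / 3 = -13/3 = -4.3333
  s[V,V] = ((3)·(3) + (2)·(2) + (-2)·(-2) + (-3)·(-3)) / 3 = 26/3 = 8.6667
  Sample standard deviations s_i = √(s[i,i]):
  s(U) = √(2.9167) = 1.7078
  s(V) = √(8.6667) = 2.9439

Step 3 — r_{ij} = s_{ij} / (s_i · s_j):
  r[U,U] = 1 (diagonal).
  r[U,V] = -4.3333 / (1.7078 · 2.9439) = -4.3333 / 5.0277 = -0.8619
  r[V,V] = 1 (diagonal).

R is symmetric with unit diagonal. Assembling:

R = [[1, -0.8619],
 [-0.8619, 1]]


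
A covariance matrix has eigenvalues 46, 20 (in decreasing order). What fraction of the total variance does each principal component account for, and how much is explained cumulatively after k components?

Step 1 — total variance = trace(Sigma) = Σ λ_i = 46 + 20 = 66.

Step 2 — fraction explained by component i = λ_i / Σ λ:
  PC1: 46/66 = 0.697
  PC2: 20/66 = 0.303

Step 3 — cumulative fraction after k components = (λ_1 + ... + λ_k) / Σ λ:
  k = 1: 46/66 = 0.697
  k = 2: (46 + 20)/66 = 66/66 = 1

Summary (fraction, with percent):

explained: PC1 0.697 (69.7%), PC2 0.303 (30.3%);  cumulative: 0.697, 1


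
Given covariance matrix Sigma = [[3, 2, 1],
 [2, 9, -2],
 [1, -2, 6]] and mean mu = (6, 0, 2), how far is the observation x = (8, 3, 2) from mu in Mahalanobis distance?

Step 1 — centre the observation: (x - mu) = (2, 3, 0).

Step 2 — invert Sigma (cofactor / det for 3×3, or solve directly):
  Sigma^{-1} = [[0.4587, -0.1284, -0.1193],
 [-0.1284, 0.156, 0.0734],
 [-0.1193, 0.0734, 0.211]].

Step 3 — form the quadratic (x - mu)^T · Sigma^{-1} · (x - mu):
  Sigma^{-1} · (x - mu) = (0.5321, 0.211, -0.0183).
  (x - mu)^T · [Sigma^{-1} · (x - mu)] = (2)·(0.5321) + (3)·(0.211) + (0)·(-0.0183) = 1.6972.

Step 4 — take square root: d = √(1.6972) ≈ 1.3028.

d(x, mu) = √(1.6972) ≈ 1.3028


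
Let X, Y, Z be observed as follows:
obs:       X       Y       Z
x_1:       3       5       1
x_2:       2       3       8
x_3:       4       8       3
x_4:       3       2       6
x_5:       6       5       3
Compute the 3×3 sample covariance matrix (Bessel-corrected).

Step 1 — column means:
  mean(X) = (3 + 2 + 4 + 3 + 6) / 5 = 18/5 = 3.6
  mean(Y) = (5 + 3 + 8 + 2 + 5) / 5 = 23/5 = 4.6
  mean(Z) = (1 + 8 + 3 + 6 + 3) / 5 = 21/5 = 4.2

Step 2 — sample covariance S[i,j] = (1/(n-1)) · Σ_k (x_{k,i} - mean_i) · (x_{k,j} - mean_j), with n-1 = 4.
  S[X,X] = ((-0.6)·(-0.6) + (-1.6)·(-1.6) + (0.4)·(0.4) + (-0.6)·(-0.6) + (2.4)·(2.4)) / 4 = 9.2/4 = 2.3
  S[X,Y] = ((-0.6)·(0.4) + (-1.6)·(-1.6) + (0.4)·(3.4) + (-0.6)·(-2.6) + (2.4)·(0.4)) / 4 = 6.2/4 = 1.55
  S[X,Z] = ((-0.6)·(-3.2) + (-1.6)·(3.8) + (0.4)·(-1.2) + (-0.6)·(1.8) + (2.4)·(-1.2)) / 4 = -8.6/4 = -2.15
  S[Y,Y] = ((0.4)·(0.4) + (-1.6)·(-1.6) + (3.4)·(3.4) + (-2.6)·(-2.6) + (0.4)·(0.4)) / 4 = 21.2/4 = 5.3
  S[Y,Z] = ((0.4)·(-3.2) + (-1.6)·(3.8) + (3.4)·(-1.2) + (-2.6)·(1.8) + (0.4)·(-1.2)) / 4 = -16.6/4 = -4.15
  S[Z,Z] = ((-3.2)·(-3.2) + (3.8)·(3.8) + (-1.2)·(-1.2) + (1.8)·(1.8) + (-1.2)·(-1.2)) / 4 = 30.8/4 = 7.7

S is symmetric (S[j,i] = S[i,j]). Assembling:

S = [[2.3, 1.55, -2.15],
 [1.55, 5.3, -4.15],
 [-2.15, -4.15, 7.7]]


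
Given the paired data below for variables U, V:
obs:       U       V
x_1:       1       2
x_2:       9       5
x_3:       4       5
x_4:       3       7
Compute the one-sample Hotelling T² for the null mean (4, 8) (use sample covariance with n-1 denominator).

Step 1 — sample mean vector:
  mean(U) = (1 + 9 + 4 + 3) / 4 = 17/4 = 4.25
  mean(V) = (2 + 5 + 5 + 7) / 4 = 19/4 = 4.75
  x̄ = (4.25, 4.75),  deviation x̄ - mu_0 = (4.25, 4.75) - (4, 8) = (0.25, -3.25).

Step 2 — sample covariance matrix, S[i,j] = (1/(n-1)) · Σ_k (x_{k,i} - mean_i) · (x_{k,j} - mean_j), divisor n-1 = 3:
  S[U,U] = ((-3.25)·(-3.25) + (4.75)·(4.75) + (-0.25)·(-0.25) + (-1.25)·(-1.25)) / 3 = 34.75/3 = 11.5833
  S[U,V] = ((-3.25)·(-2.75) + (4.75)·(0.25) + (-0.25)·(0.25) + (-1.25)·(2.25)) / 3 = 7.25/3 = 2.4167
  S[V,V] = ((-2.75)·(-2.75) + (0.25)·(0.25) + (0.25)·(0.25) + (2.25)·(2.25)) / 3 = 12.75/3 = 4.25
  S = [[11.5833, 2.4167],
 [2.4167, 4.25]].

Step 3 — invert S. det(S) = 11.5833·4.25 - (2.4167)² = 43.3889.
  S^{-1} = (1/det) · [[d, -b], [-b, a]] = [[0.098, -0.0557],
 [-0.0557, 0.267]].

Step 4 — quadratic form (x̄ - mu_0)^T · S^{-1} · (x̄ - mu_0):
  S^{-1} · (x̄ - mu_0) = (0.2055, -0.8816),
  (x̄ - mu_0)^T · [...] = (0.25)·(0.2055) + (-3.25)·(-0.8816) = 2.9165.

Step 5 — scale by n: T² = 4 · 2.9165 = 11.6658.

T² ≈ 11.6658


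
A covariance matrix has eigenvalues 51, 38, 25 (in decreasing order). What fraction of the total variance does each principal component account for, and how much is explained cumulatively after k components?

Step 1 — total variance = trace(Sigma) = Σ λ_i = 51 + 38 + 25 = 114.

Step 2 — fraction explained by component i = λ_i / Σ λ:
  PC1: 51/114 = 0.4474
  PC2: 38/114 = 0.3333
  PC3: 25/114 = 0.2193

Step 3 — cumulative fraction after k components = (λ_1 + ... + λ_k) / Σ λ:
  k = 1: 51/114 = 0.4474
  k = 2: (51 + 38)/114 = 89/114 = 0.7807
  k = 3: (51 + 38 + 25)/114 = 114/114 = 1

Summary (fraction, with percent):

explained: PC1 0.4474 (44.74%), PC2 0.3333 (33.33%), PC3 0.2193 (21.93%);  cumulative: 0.4474, 0.7807, 1


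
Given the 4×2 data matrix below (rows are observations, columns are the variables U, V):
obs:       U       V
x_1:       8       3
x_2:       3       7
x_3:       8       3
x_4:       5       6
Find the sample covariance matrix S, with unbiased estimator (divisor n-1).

Step 1 — column means:
  mean(U) = (8 + 3 + 8 + 5) / 4 = 24/4 = 6
  mean(V) = (3 + 7 + 3 + 6) / 4 = 19/4 = 4.75

Step 2 — sample covariance S[i,j] = (1/(n-1)) · Σ_k (x_{k,i} - mean_i) · (x_{k,j} - mean_j), with n-1 = 3.
  S[U,U] = ((2)·(2) + (-3)·(-3) + (2)·(2) + (-1)·(-1)) / 3 = 18/3 = 6
  S[U,V] = ((2)·(-1.75) + (-3)·(2.25) + (2)·(-1.75) + (-1)·(1.25)) / 3 = -15/3 = -5
  S[V,V] = ((-1.75)·(-1.75) + (2.25)·(2.25) + (-1.75)·(-1.75) + (1.25)·(1.25)) / 3 = 12.75/3 = 4.25

S is symmetric (S[j,i] = S[i,j]). Assembling:

S = [[6, -5],
 [-5, 4.25]]


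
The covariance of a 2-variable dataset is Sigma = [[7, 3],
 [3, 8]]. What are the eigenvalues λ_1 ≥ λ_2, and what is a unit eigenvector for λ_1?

Step 1 — characteristic polynomial of 2×2 Sigma:
  det(Sigma - λI) = λ² - trace · λ + det = 0.
  trace = 7 + 8 = 15, det = 7·8 - (3)² = 47.
Step 2 — discriminant:
  Δ = trace² - 4·det = 225 - 188 = 37.
Step 3 — eigenvalues:
  λ = (trace ± √Δ)/2 = (15 ± 6.0828)/2,
  λ_1 = 10.5414,  λ_2 = 4.4586.

Step 4 — unit eigenvector for λ_1: solve (Sigma - λ_1 I)v = 0. First row:
  (7 - 10.5414)·v_x + (3)·v_y = 0, i.e. (-3.5414)·v_x + (3)·v_y = 0,
  so v ∝ (b, λ_1 - a) = (3, 3.5414) = u.
  ||u|| = √((3)² + (3.5414)²) = √(21.5414) ≈ 4.6413,
  v_1 = u/||u|| ≈ (0.6464, 0.763) (||v_1|| = 1).

λ_1 = 10.5414,  λ_2 = 4.4586;  v_1 ≈ (0.6464, 0.763)


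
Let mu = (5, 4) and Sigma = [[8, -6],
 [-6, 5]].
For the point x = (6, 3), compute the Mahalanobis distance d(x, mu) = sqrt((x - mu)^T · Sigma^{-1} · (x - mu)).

Step 1 — centre the observation: (x - mu) = (1, -1).

Step 2 — invert Sigma. det(Sigma) = 8·5 - (-6)² = 4.
  Sigma^{-1} = (1/det) · [[d, -b], [-b, a]] = [[1.25, 1.5],
 [1.5, 2]].

Step 3 — form the quadratic (x - mu)^T · Sigma^{-1} · (x - mu):
  Sigma^{-1} · (x - mu) = (-0.25, -0.5).
  (x - mu)^T · [Sigma^{-1} · (x - mu)] = (1)·(-0.25) + (-1)·(-0.5) = 0.25.

Step 4 — take square root: d = √(0.25) ≈ 0.5.

d(x, mu) = √(0.25) ≈ 0.5


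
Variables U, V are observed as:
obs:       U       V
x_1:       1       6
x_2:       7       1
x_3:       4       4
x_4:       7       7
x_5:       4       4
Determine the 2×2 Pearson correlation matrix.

Step 1 — column means:
  mean(U) = (1 + 7 + 4 + 7 + 4) / 5 = 23/5 = 4.6
  mean(V) = (6 + 1 + 4 + 7 + 4) / 5 = 22/5 = 4.4

Step 2 — sample variances and covariances s[i,j] = (1/(n-1)) · Σ_k (x_{k,i} - mean_i) · (x_{k,j} - mean_j), with n-1 = 4:
  s[U,U] = ((-3.6)·(-3.6) + (2.4)·(2.4) + (-0.6)·(-0.6) + (2.4)·(2.4) + (-0.6)·(-0.6)) / 4 = 25.2/4 = 6.3
  s[U,V] = ((-3.6)·(1.6) + (2.4)·(-3.4) + (-0.6)·(-0.4) + (2.4)·(2.6) + (-0.6)·(-0.4)) / 4 = -7.2/4 = -1.8
  s[V,V] = ((1.6)·(1.6) + (-3.4)·(-3.4) + (-0.4)·(-0.4) + (2.6)·(2.6) + (-0.4)·(-0.4)) / 4 = 21.2/4 = 5.3
  Sample standard deviations s_i = √(s[i,i]):
  s(U) = √(6.3) = 2.51
  s(V) = √(5.3) = 2.3022

Step 3 — r_{ij} = s_{ij} / (s_i · s_j):
  r[U,U] = 1 (diagonal).
  r[U,V] = -1.8 / (2.51 · 2.3022) = -1.8 / 5.7784 = -0.3115
  r[V,V] = 1 (diagonal).

R is symmetric with unit diagonal. Assembling:

R = [[1, -0.3115],
 [-0.3115, 1]]


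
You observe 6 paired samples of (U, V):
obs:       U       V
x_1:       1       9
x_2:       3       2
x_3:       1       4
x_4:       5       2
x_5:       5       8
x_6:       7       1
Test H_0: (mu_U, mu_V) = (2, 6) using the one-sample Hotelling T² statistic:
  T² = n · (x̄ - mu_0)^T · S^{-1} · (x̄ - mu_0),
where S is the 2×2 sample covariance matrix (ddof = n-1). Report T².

Step 1 — sample mean vector:
  mean(U) = (1 + 3 + 1 + 5 + 5 + 7) / 6 = 22/6 = 3.6667
  mean(V) = (9 + 2 + 4 + 2 + 8 + 1) / 6 = 26/6 = 4.3333
  x̄ = (3.6667, 4.3333),  deviation x̄ - mu_0 = (3.6667, 4.3333) - (2, 6) = (1.6667, -1.6667).

Step 2 — sample covariance matrix, S[i,j] = (1/(n-1)) · Σ_k (x_{k,i} - mean_i) · (x_{k,j} - mean_j), divisor n-1 = 5:
  S[U,U] = ((-2.6667)·(-2.6667) + (-0.6667)·(-0.6667) + (-2.6667)·(-2.6667) + (1.3333)·(1.3333) + (1.3333)·(1.3333) + (3.3333)·(3.3333)) / 5 = 29.3333/5 = 5.8667
  S[U,V] = ((-2.6667)·(4.6667) + (-0.6667)·(-2.3333) + (-2.6667)·(-0.3333) + (1.3333)·(-2.3333) + (1.3333)·(3.6667) + (3.3333)·(-3.3333)) / 5 = -19.3333/5 = -3.8667
  S[V,V] = ((4.6667)·(4.6667) + (-2.3333)·(-2.3333) + (-0.3333)·(-0.3333) + (-2.3333)·(-2.3333) + (3.6667)·(3.6667) + (-3.3333)·(-3.3333)) / 5 = 57.3333/5 = 11.4667
  S = [[5.8667, -3.8667],
 [-3.8667, 11.4667]].

Step 3 — invert S. det(S) = 5.8667·11.4667 - (-3.8667)² = 52.32.
  S^{-1} = (1/det) · [[d, -b], [-b, a]] = [[0.2192, 0.0739],
 [0.0739, 0.1121]].

Step 4 — quadratic form (x̄ - mu_0)^T · S^{-1} · (x̄ - mu_0):
  S^{-1} · (x̄ - mu_0) = (0.2421, -0.0637),
  (x̄ - mu_0)^T · [...] = (1.6667)·(0.2421) + (-1.6667)·(-0.0637) = 0.5097.

Step 5 — scale by n: T² = 6 · 0.5097 = 3.0581.

T² ≈ 3.0581


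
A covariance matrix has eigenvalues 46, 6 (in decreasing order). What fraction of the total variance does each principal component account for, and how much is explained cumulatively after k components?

Step 1 — total variance = trace(Sigma) = Σ λ_i = 46 + 6 = 52.

Step 2 — fraction explained by component i = λ_i / Σ λ:
  PC1: 46/52 = 0.8846
  PC2: 6/52 = 0.1154

Step 3 — cumulative fraction after k components = (λ_1 + ... + λ_k) / Σ λ:
  k = 1: 46/52 = 0.8846
  k = 2: (46 + 6)/52 = 52/52 = 1

Summary (fraction, with percent):

explained: PC1 0.8846 (88.46%), PC2 0.1154 (11.54%);  cumulative: 0.8846, 1


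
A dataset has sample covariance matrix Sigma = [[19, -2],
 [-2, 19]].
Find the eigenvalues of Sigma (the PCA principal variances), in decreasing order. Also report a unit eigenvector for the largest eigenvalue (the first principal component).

Step 1 — characteristic polynomial of 2×2 Sigma:
  det(Sigma - λI) = λ² - trace · λ + det = 0.
  trace = 19 + 19 = 38, det = 19·19 - (-2)² = 357.
Step 2 — discriminant:
  Δ = trace² - 4·det = 1444 - 1428 = 16.
Step 3 — eigenvalues:
  λ = (trace ± √Δ)/2 = (38 ± 4)/2,
  λ_1 = 21,  λ_2 = 17.

Step 4 — unit eigenvector for λ_1: solve (Sigma - λ_1 I)v = 0. First row:
  (19 - 21)·v_x + (-2)·v_y = 0, i.e. (-2)·v_x + (-2)·v_y = 0,
  so v ∝ (b, λ_1 - a) = (-2, 2); multiply by -1 so the first entry is positive: u = (2, -2).
  ||u|| = √((2)² + (-2)²) = √(8) ≈ 2.8284,
  v_1 = u/||u|| ≈ (0.7071, -0.7071) (||v_1|| = 1).

λ_1 = 21,  λ_2 = 17;  v_1 ≈ (0.7071, -0.7071)


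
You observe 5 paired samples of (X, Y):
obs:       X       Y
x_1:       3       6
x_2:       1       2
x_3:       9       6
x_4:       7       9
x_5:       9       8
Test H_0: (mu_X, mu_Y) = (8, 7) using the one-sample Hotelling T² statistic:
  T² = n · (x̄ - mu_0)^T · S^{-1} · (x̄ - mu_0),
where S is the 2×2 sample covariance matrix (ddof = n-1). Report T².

Step 1 — sample mean vector:
  mean(X) = (3 + 1 + 9 + 7 + 9) / 5 = 29/5 = 5.8
  mean(Y) = (6 + 2 + 6 + 9 + 8) / 5 = 31/5 = 6.2
  x̄ = (5.8, 6.2),  deviation x̄ - mu_0 = (5.8, 6.2) - (8, 7) = (-2.2, -0.8).

Step 2 — sample covariance matrix, S[i,j] = (1/(n-1)) · Σ_k (x_{k,i} - mean_i) · (x_{k,j} - mean_j), divisor n-1 = 4:
  S[X,X] = ((-2.8)·(-2.8) + (-4.8)·(-4.8) + (3.2)·(3.2) + (1.2)·(1.2) + (3.2)·(3.2)) / 4 = 52.8/4 = 13.2
  S[X,Y] = ((-2.8)·(-0.2) + (-4.8)·(-4.2) + (3.2)·(-0.2) + (1.2)·(2.8) + (3.2)·(1.8)) / 4 = 29.2/4 = 7.3
  S[Y,Y] = ((-0.2)·(-0.2) + (-4.2)·(-4.2) + (-0.2)·(-0.2) + (2.8)·(2.8) + (1.8)·(1.8)) / 4 = 28.8/4 = 7.2
  S = [[13.2, 7.3],
 [7.3, 7.2]].

Step 3 — invert S. det(S) = 13.2·7.2 - (7.3)² = 41.75.
  S^{-1} = (1/det) · [[d, -b], [-b, a]] = [[0.1725, -0.1749],
 [-0.1749, 0.3162]].

Step 4 — quadratic form (x̄ - mu_0)^T · S^{-1} · (x̄ - mu_0):
  S^{-1} · (x̄ - mu_0) = (-0.2395, 0.1317),
  (x̄ - mu_0)^T · [...] = (-2.2)·(-0.2395) + (-0.8)·(0.1317) = 0.4216.

Step 5 — scale by n: T² = 5 · 0.4216 = 2.1078.

T² ≈ 2.1078


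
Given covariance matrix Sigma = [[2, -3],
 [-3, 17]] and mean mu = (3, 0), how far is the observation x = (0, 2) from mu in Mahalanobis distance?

Step 1 — centre the observation: (x - mu) = (-3, 2).

Step 2 — invert Sigma. det(Sigma) = 2·17 - (-3)² = 25.
  Sigma^{-1} = (1/det) · [[d, -b], [-b, a]] = [[0.68, 0.12],
 [0.12, 0.08]].

Step 3 — form the quadratic (x - mu)^T · Sigma^{-1} · (x - mu):
  Sigma^{-1} · (x - mu) = (-1.8, -0.2).
  (x - mu)^T · [Sigma^{-1} · (x - mu)] = (-3)·(-1.8) + (2)·(-0.2) = 5.

Step 4 — take square root: d = √(5) ≈ 2.2361.

d(x, mu) = √(5) ≈ 2.2361


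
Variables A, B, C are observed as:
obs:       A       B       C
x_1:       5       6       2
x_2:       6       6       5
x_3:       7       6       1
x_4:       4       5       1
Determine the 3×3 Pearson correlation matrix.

Step 1 — column means:
  mean(A) = (5 + 6 + 7 + 4) / 4 = 22/4 = 5.5
  mean(B) = (6 + 6 + 6 + 5) / 4 = 23/4 = 5.75
  mean(C) = (2 + 5 + 1 + 1) / 4 = 9/4 = 2.25

Step 2 — sample variances and covariances s[i,j] = (1/(n-1)) · Σ_k (x_{k,i} - mean_i) · (x_{k,j} - mean_j), with n-1 = 3:
  s[A,A] = ((-0.5)·(-0.5) + (0.5)·(0.5) + (1.5)·(1.5) + (-1.5)·(-1.5)) / 3 = 5/3 = 1.6667
  s[A,B] = ((-0.5)·(0.25) + (0.5)·(0.25) + (1.5)·(0.25) + (-1.5)·(-0.75)) / 3 = 1.5/3 = 0.5
  s[A,C] = ((-0.5)·(-0.25) + (0.5)·(2.75) + (1.5)·(-1.25) + (-1.5)·(-1.25)) / 3 = 1.5/3 = 0.5
  s[B,B] = ((0.25)·(0.25) + (0.25)·(0.25) + (0.25)·(0.25) + (-0.75)·(-0.75)) / 3 = 0.75/3 = 0.25
  s[B,C] = ((0.25)·(-0.25) + (0.25)·(2.75) + (0.25)·(-1.25) + (-0.75)·(-1.25)) / 3 = 1.25/3 = 0.4167
  s[C,C] = ((-0.25)·(-0.25) + (2.75)·(2.75) + (-1.25)·(-1.25) + (-1.25)·(-1.25)) / 3 = 10.75/3 = 3.5833
  Sample standard deviations s_i = √(s[i,i]):
  s(A) = √(1.6667) = 1.291
  s(B) = √(0.25) = 0.5
  s(C) = √(3.5833) = 1.893

Step 3 — r_{ij} = s_{ij} / (s_i · s_j):
  r[A,A] = 1 (diagonal).
  r[A,B] = 0.5 / (1.291 · 0.5) = 0.5 / 0.6455 = 0.7746
  r[A,C] = 0.5 / (1.291 · 1.893) = 0.5 / 2.4438 = 0.2046
  r[B,B] = 1 (diagonal).
  r[B,C] = 0.4167 / (0.5 · 1.893) = 0.4167 / 0.9465 = 0.4402
  r[C,C] = 1 (diagonal).

R is symmetric with unit diagonal. Assembling:

R = [[1, 0.7746, 0.2046],
 [0.7746, 1, 0.4402],
 [0.2046, 0.4402, 1]]


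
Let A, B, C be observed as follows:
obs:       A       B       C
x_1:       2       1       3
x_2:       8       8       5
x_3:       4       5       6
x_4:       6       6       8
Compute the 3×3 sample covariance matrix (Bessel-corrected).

Step 1 — column means:
  mean(A) = (2 + 8 + 4 + 6) / 4 = 20/4 = 5
  mean(B) = (1 + 8 + 5 + 6) / 4 = 20/4 = 5
  mean(C) = (3 + 5 + 6 + 8) / 4 = 22/4 = 5.5

Step 2 — sample covariance S[i,j] = (1/(n-1)) · Σ_k (x_{k,i} - mean_i) · (x_{k,j} - mean_j), with n-1 = 3.
  S[A,A] = ((-3)·(-3) + (3)·(3) + (-1)·(-1) + (1)·(1)) / 3 = 20/3 = 6.6667
  S[A,B] = ((-3)·(-4) + (3)·(3) + (-1)·(0) + (1)·(1)) / 3 = 22/3 = 7.3333
  S[A,C] = ((-3)·(-2.5) + (3)·(-0.5) + (-1)·(0.5) + (1)·(2.5)) / 3 = 8/3 = 2.6667
  S[B,B] = ((-4)·(-4) + (3)·(3) + (0)·(0) + (1)·(1)) / 3 = 26/3 = 8.6667
  S[B,C] = ((-4)·(-2.5) + (3)·(-0.5) + (0)·(0.5) + (1)·(2.5)) / 3 = 11/3 = 3.6667
  S[C,C] = ((-2.5)·(-2.5) + (-0.5)·(-0.5) + (0.5)·(0.5) + (2.5)·(2.5)) / 3 = 13/3 = 4.3333

S is symmetric (S[j,i] = S[i,j]). Assembling:

S = [[6.6667, 7.3333, 2.6667],
 [7.3333, 8.6667, 3.6667],
 [2.6667, 3.6667, 4.3333]]


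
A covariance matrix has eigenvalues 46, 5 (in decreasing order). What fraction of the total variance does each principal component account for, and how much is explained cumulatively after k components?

Step 1 — total variance = trace(Sigma) = Σ λ_i = 46 + 5 = 51.

Step 2 — fraction explained by component i = λ_i / Σ λ:
  PC1: 46/51 = 0.902
  PC2: 5/51 = 0.098

Step 3 — cumulative fraction after k components = (λ_1 + ... + λ_k) / Σ λ:
  k = 1: 46/51 = 0.902
  k = 2: (46 + 5)/51 = 51/51 = 1

Summary (fraction, with percent):

explained: PC1 0.902 (90.2%), PC2 0.098 (9.8%);  cumulative: 0.902, 1


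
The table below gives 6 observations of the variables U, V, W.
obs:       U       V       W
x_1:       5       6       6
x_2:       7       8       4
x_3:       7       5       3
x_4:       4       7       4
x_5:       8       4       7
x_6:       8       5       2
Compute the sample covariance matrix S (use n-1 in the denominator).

Step 1 — column means:
  mean(U) = (5 + 7 + 7 + 4 + 8 + 8) / 6 = 39/6 = 6.5
  mean(V) = (6 + 8 + 5 + 7 + 4 + 5) / 6 = 35/6 = 5.8333
  mean(W) = (6 + 4 + 3 + 4 + 7 + 2) / 6 = 26/6 = 4.3333

Step 2 — sample covariance S[i,j] = (1/(n-1)) · Σ_k (x_{k,i} - mean_i) · (x_{k,j} - mean_j), with n-1 = 5.
  S[U,U] = ((-1.5)·(-1.5) + (0.5)·(0.5) + (0.5)·(0.5) + (-2.5)·(-2.5) + (1.5)·(1.5) + (1.5)·(1.5)) / 5 = 13.5/5 = 2.7
  S[U,V] = ((-1.5)·(0.1667) + (0.5)·(2.1667) + (0.5)·(-0.8333) + (-2.5)·(1.1667) + (1.5)·(-1.8333) + (1.5)·(-0.8333)) / 5 = -6.5/5 = -1.3
  S[U,W] = ((-1.5)·(1.6667) + (0.5)·(-0.3333) + (0.5)·(-1.3333) + (-2.5)·(-0.3333) + (1.5)·(2.6667) + (1.5)·(-2.3333)) / 5 = -2/5 = -0.4
  S[V,V] = ((0.1667)·(0.1667) + (2.1667)·(2.1667) + (-0.8333)·(-0.8333) + (1.1667)·(1.1667) + (-1.8333)·(-1.8333) + (-0.8333)·(-0.8333)) / 5 = 10.8333/5 = 2.1667
  S[V,W] = ((0.1667)·(1.6667) + (2.1667)·(-0.3333) + (-0.8333)·(-1.3333) + (1.1667)·(-0.3333) + (-1.8333)·(2.6667) + (-0.8333)·(-2.3333)) / 5 = -2.6667/5 = -0.5333
  S[W,W] = ((1.6667)·(1.6667) + (-0.3333)·(-0.3333) + (-1.3333)·(-1.3333) + (-0.3333)·(-0.3333) + (2.6667)·(2.6667) + (-2.3333)·(-2.3333)) / 5 = 17.3333/5 = 3.4667

S is symmetric (S[j,i] = S[i,j]). Assembling:

S = [[2.7, -1.3, -0.4],
 [-1.3, 2.1667, -0.5333],
 [-0.4, -0.5333, 3.4667]]


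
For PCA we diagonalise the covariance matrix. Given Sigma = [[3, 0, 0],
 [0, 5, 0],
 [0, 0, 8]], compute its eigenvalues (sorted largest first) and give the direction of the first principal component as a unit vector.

Step 1 — characteristic polynomial p(λ) = det(λI - Sigma) = λ³ - tr·λ² + c_1·λ - det, where tr = trace, c_1 = sum of the principal 2×2 minors, det = det(Sigma):
  tr = 3 + 5 + 8 = 16,
  c_1 = (3·5 - (0)²) + (3·8 - (0)²) + (5·8 - (0)²) = 15 + 24 + 40 = 79,
  det = 3·(5·8 - (0)²) - (0)·((0)·8 - (0)·(0)) + (0)·((0)·(0) - 5·(0)) = 3·(40) - (0)·(0) + (0)·(0) = 120.
  So p(λ) = λ³ - 16λ² + 79λ - 120.
Step 2 — look for an integer root (rational root theorem: any rational root is an integer divisor of 120). Testing λ = 3:
  p(3) = 27 - 144 + 237 - 120 = 0  ✓
  Dividing out (λ - 3): p(λ) = (λ - 3)(λ² - 13λ + 40).
Step 3 — remaining eigenvalues from the quadratic λ² - 13λ + 40 = 0:
  Δ = 13² - 4·40 = 169 - 160 = 9,  λ = (13 ± √9)/2 = (13 ± 3)/2 = 8 or 5.
  Sorted: λ_1 = 8,  λ_2 = 5,  λ_3 = 3  (check: sum = 16 = tr ✓).

Step 4 — unit eigenvector for λ_1 = 8: v spans the null space of (Sigma - λ_1 I), whose rows are
  r_1 = (-5, 0, 0),  r_2 = (0, -3, 0),  r_3 = (0, 0, 0).
  v is orthogonal to every row, so take v ∝ r_1 × r_2 = ((0)·(0) - (0)·(-3), (0)·(0) - (-5)·(0), (-5)·(-3) - (0)·(0)) = (0, 0, 15).
  Rescale (divide by 15): u = (0, 0, 1).
  ||u|| = √((0)² + (0)² + (1)²) = √(1) = 1,  v_1 = u/||u|| ≈ (0, 0, 1) (||v_1|| = 1).

λ_1 = 8,  λ_2 = 5,  λ_3 = 3;  v_1 ≈ (0, 0, 1)


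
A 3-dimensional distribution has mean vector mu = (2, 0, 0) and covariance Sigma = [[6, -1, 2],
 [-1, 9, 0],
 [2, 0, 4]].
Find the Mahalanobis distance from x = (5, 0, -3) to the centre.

Step 1 — centre the observation: (x - mu) = (3, 0, -3).

Step 2 — invert Sigma (cofactor / det for 3×3, or solve directly):
  Sigma^{-1} = [[0.2045, 0.0227, -0.1023],
 [0.0227, 0.1136, -0.0114],
 [-0.1023, -0.0114, 0.3011]].

Step 3 — form the quadratic (x - mu)^T · Sigma^{-1} · (x - mu):
  Sigma^{-1} · (x - mu) = (0.9205, 0.1023, -1.2102).
  (x - mu)^T · [Sigma^{-1} · (x - mu)] = (3)·(0.9205) + (0)·(0.1023) + (-3)·(-1.2102) = 6.392.

Step 4 — take square root: d = √(6.392) ≈ 2.5282.

d(x, mu) = √(6.392) ≈ 2.5282


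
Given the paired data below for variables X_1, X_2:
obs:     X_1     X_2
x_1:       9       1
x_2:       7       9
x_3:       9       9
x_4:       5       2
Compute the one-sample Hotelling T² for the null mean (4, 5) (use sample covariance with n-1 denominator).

Step 1 — sample mean vector:
  mean(X_1) = (9 + 7 + 9 + 5) / 4 = 30/4 = 7.5
  mean(X_2) = (1 + 9 + 9 + 2) / 4 = 21/4 = 5.25
  x̄ = (7.5, 5.25),  deviation x̄ - mu_0 = (7.5, 5.25) - (4, 5) = (3.5, 0.25).

Step 2 — sample covariance matrix, S[i,j] = (1/(n-1)) · Σ_k (x_{k,i} - mean_i) · (x_{k,j} - mean_j), divisor n-1 = 3:
  S[X_1,X_1] = ((1.5)·(1.5) + (-0.5)·(-0.5) + (1.5)·(1.5) + (-2.5)·(-2.5)) / 3 = 11/3 = 3.6667
  S[X_1,X_2] = ((1.5)·(-4.25) + (-0.5)·(3.75) + (1.5)·(3.75) + (-2.5)·(-3.25)) / 3 = 5.5/3 = 1.8333
  S[X_2,X_2] = ((-4.25)·(-4.25) + (3.75)·(3.75) + (3.75)·(3.75) + (-3.25)·(-3.25)) / 3 = 56.75/3 = 18.9167
  S = [[3.6667, 1.8333],
 [1.8333, 18.9167]].

Step 3 — invert S. det(S) = 3.6667·18.9167 - (1.8333)² = 66.
  S^{-1} = (1/det) · [[d, -b], [-b, a]] = [[0.2866, -0.0278],
 [-0.0278, 0.0556]].

Step 4 — quadratic form (x̄ - mu_0)^T · S^{-1} · (x̄ - mu_0):
  S^{-1} · (x̄ - mu_0) = (0.9962, -0.0833),
  (x̄ - mu_0)^T · [...] = (3.5)·(0.9962) + (0.25)·(-0.0833) = 3.4659.

Step 5 — scale by n: T² = 4 · 3.4659 = 13.8636.

T² ≈ 13.8636
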